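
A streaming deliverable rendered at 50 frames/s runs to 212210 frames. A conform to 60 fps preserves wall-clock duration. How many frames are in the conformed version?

254652 frames

Target frames = source frames × (target rate / source rate) = 212210 × (60)/(50) = 212210 × 6/5 = 254652.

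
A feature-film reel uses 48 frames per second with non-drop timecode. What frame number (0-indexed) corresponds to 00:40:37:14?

Total seconds to the label: (0 × 3600 + 40 × 60 + 37) = 2437.
Frame index = 2437 × 48 + 14 = 116990.

frame 116990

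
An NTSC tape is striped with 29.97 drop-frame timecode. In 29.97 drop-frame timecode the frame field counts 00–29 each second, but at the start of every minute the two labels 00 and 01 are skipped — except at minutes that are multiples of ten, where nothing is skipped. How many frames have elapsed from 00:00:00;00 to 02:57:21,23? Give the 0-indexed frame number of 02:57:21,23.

318933

As if non-drop at 30 labels/s: (2 × 3600 + 57 × 60 + 21) × 30 + 23 = 319253.
Minute boundaries passed: 177; those not divisible by 10: 177 − 17 = 160; dropped labels = 2 × 160 = 320.
Actual frame index = 319253 − 320 = 318933.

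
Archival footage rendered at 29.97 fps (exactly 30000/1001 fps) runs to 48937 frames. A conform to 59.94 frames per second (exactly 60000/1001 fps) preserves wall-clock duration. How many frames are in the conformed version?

97874 frames

Target frames = source frames × (target rate / source rate) = 48937 × (60000/1001)/(30000/1001) = 48937 × 2 = 97874.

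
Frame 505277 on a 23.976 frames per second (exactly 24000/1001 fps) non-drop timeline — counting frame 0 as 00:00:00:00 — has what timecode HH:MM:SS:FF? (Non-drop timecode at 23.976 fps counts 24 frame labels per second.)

505277 ÷ 24 = 21053 full seconds, remainder 5 frames.
21053 s = 5 h 50 min 53 s.
Timecode: 05:50:53:05.

05:50:53:05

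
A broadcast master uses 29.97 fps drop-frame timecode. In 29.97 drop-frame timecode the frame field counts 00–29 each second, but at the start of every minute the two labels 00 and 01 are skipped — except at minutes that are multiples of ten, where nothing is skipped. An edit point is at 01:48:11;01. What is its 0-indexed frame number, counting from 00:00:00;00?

194535

Complete 10-minute blocks: 10, each 17982 frames → 179820.
Remaining 8 whole minutes in the current block: 1800 + 7 × 1798 = 14386 frames.
Within the current minute: 11 × 30 + 1 − 2 = 329 (labels ;00/;01 skipped at this minute). Total = 179820 + 14386 + 329 = 194535.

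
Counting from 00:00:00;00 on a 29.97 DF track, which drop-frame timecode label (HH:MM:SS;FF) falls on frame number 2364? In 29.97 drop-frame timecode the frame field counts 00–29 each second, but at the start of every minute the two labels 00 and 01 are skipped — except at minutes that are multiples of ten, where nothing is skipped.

00:01:18;26

Ten DF minutes hold 17982 frames, so frame 2364 lies in block 0 (frames 0–17981) with 2364 frames into that block.
The block's first minute is 1800 frames and the rest 1798 each; 2364 frames reaches minute 1, so 0 × 18 + 1 × 2 = 2 labels have been skipped so far.
Adding those back, label number 2364 + 2 = 2366 at 30 labels/s is 78 s + 26 f = 0 h 1 min 18 s frame 26, i.e. 00:01:18;26.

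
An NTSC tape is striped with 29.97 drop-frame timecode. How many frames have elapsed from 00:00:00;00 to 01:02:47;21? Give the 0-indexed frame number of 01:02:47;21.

112919

As if non-drop at 30 labels/s: (1 × 3600 + 2 × 60 + 47) × 30 + 21 = 113031.
Minute boundaries passed: 62; those not divisible by 10: 62 − 6 = 56; dropped labels = 2 × 56 = 112.
Actual frame index = 113031 − 112 = 112919.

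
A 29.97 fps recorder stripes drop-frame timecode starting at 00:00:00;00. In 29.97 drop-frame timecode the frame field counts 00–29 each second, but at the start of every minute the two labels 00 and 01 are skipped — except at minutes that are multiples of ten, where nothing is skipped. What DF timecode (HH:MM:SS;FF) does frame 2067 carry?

Each 10-minute DF block holds 10 × 60 × 30 − 9 × 2 = 17982 frames. 2067 ÷ 17982 → 0 full blocks, remainder 2067.
Within the partial block the first minute is 1800 frames and each further minute 1798, so 1 further minute boundary passed. Total skipped labels = 18 × 0 + 2 × 1 = 2.
Non-drop label index = 2067 + 2 = 2069; at 30 labels/s that is 00:01:08:29, i.e. DF 00:01:08;29.

00:01:08;29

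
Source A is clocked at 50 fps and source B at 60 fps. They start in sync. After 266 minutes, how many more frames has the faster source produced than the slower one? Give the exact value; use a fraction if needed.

159600 frames

266 min = 15960 s.
A emits 50 × 15960 = 798000 frames; B emits 60 × 15960 = 957600.
Difference = 159600 frames; B is ahead of A.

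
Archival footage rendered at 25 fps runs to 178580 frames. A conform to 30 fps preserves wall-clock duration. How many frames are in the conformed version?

214296 frames

Target frames = source frames × (target rate / source rate) = 178580 × (30)/(25) = 178580 × 6/5 = 214296.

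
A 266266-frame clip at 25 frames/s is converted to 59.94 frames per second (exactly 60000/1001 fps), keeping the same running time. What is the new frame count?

638400 frames

Target frames = source frames × (target rate / source rate) = 266266 × (60000/1001)/(25) = 266266 × 2400/1001 = 638400.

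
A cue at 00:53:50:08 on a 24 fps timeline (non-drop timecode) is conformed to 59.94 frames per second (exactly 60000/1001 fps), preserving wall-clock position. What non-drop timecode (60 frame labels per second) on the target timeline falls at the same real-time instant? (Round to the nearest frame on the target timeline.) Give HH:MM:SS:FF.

Source frame index: (0×3600 + 53×60 + 50) × 24 + 8 = 77528.
Real time: 77528 / (24) = 9691/3 s.
Target frame: (9691/3) × (60000/1001) = 17620000/91 ≈ 193626.374 → 193626.
At 60 labels/s: frame 193626 → 00:53:47:06.

00:53:47:06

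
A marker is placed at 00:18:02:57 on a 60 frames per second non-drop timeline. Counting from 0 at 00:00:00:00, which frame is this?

Total seconds to the label: (0 × 3600 + 18 × 60 + 2) = 1082.
Frame index = 1082 × 60 + 57 = 64977.

64977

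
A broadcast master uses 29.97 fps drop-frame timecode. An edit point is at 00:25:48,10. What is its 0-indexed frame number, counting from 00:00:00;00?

Complete 10-minute blocks: 2, each 17982 frames → 35964.
Remaining 5 whole minutes in the current block: 1800 + 4 × 1798 = 8992 frames.
Within the current minute: 48 × 30 + 10 − 2 = 1448 (labels ;00/;01 skipped at this minute). Total = 35964 + 8992 + 1448 = 46404.

46404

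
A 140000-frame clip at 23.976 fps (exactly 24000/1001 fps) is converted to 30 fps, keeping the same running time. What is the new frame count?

175175 frames

Target frames = source frames × (target rate / source rate) = 140000 × (30)/(24000/1001) = 140000 × 1001/800 = 175175.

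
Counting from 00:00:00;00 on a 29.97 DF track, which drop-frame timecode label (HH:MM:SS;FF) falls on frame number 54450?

Each 10-minute DF block holds 10 × 60 × 30 − 9 × 2 = 17982 frames. 54450 ÷ 17982 → 3 full blocks, remainder 504.
Within the partial block the first minute is 1800 frames and each further minute 1798, so 0 further minute boundaries passed. Total skipped labels = 18 × 3 + 2 × 0 = 54.
Non-drop label index = 54450 + 54 = 54504; at 30 labels/s that is 00:30:16:24, i.e. DF 00:30:16;24.

00:30:16;24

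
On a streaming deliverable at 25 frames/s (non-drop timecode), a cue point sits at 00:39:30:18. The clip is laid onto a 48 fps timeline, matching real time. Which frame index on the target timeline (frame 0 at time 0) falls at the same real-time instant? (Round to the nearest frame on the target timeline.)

Source frame index: (0×3600 + 39×60 + 30) × 25 + 18 = 59268.
Real time: 59268 / (25) = 59268/25 s.
Target frame: (59268/25) × (48) = 2844864/25 ≈ 113794.560 → 113795.

frame 113795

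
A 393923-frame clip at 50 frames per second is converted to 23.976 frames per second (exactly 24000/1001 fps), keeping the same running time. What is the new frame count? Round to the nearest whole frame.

188894 frames

Frames at target rate = 393923 × (24000/1001) / (50) = 189083040/1001 ≈ 188894.146.
Nearest whole frame: 188894.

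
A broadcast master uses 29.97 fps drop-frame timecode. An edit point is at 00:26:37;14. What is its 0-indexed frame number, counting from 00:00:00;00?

Complete 10-minute blocks: 2, each 17982 frames → 35964.
Remaining 6 whole minutes in the current block: 1800 + 5 × 1798 = 10790 frames.
Within the current minute: 37 × 30 + 14 − 2 = 1122 (labels ;00/;01 skipped at this minute). Total = 35964 + 10790 + 1122 = 47876.

47876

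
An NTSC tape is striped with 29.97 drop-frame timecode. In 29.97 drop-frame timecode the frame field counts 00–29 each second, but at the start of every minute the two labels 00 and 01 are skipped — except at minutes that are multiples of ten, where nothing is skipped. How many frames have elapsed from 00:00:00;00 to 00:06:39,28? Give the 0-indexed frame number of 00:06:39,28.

Complete 10-minute blocks: 0, each 17982 frames → 0.
Remaining 6 whole minutes in the current block: 1800 + 5 × 1798 = 10790 frames.
Within the current minute: 39 × 30 + 28 − 2 = 1196 (labels ;00/;01 skipped at this minute). Total = 0 + 10790 + 1196 = 11986.

11986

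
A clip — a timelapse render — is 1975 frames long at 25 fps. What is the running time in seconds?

Running time = 1975 / (25) = 79 s.

79 seconds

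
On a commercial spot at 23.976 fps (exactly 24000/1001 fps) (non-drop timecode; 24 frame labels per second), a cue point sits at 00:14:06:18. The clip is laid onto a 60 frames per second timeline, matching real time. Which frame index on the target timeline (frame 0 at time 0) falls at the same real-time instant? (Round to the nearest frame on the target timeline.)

frame 50856

Source frame index: (0×3600 + 14×60 + 6) × 24 + 18 = 20322.
Real time: 20322 / (24000/1001) = 3390387/4000 s.
Target frame: (3390387/4000) × (60) = 10171161/200 ≈ 50855.805 → 50856.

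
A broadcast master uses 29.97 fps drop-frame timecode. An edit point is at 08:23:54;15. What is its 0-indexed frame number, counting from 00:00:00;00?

906129

Complete 10-minute blocks: 50, each 17982 frames → 899100.
Remaining 3 whole minutes in the current block: 1800 + 2 × 1798 = 5396 frames.
Within the current minute: 54 × 30 + 15 − 2 = 1633 (labels ;00/;01 skipped at this minute). Total = 899100 + 5396 + 1633 = 906129.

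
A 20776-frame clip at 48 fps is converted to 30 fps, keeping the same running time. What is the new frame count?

Target frames = source frames × (target rate / source rate) = 20776 × (30)/(48) = 20776 × 5/8 = 12985.

12985 frames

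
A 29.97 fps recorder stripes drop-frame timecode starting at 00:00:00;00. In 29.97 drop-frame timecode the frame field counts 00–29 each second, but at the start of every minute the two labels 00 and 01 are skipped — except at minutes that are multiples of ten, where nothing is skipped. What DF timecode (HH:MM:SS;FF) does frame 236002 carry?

Ten DF minutes hold 17982 frames, so frame 236002 lies in block 13 (frames 233766–251747) with 2236 frames into that block.
The block's first minute is 1800 frames and the rest 1798 each; 2236 frames reaches minute 1, so 13 × 18 + 1 × 2 = 236 labels have been skipped so far.
Adding those back, label number 236002 + 236 = 236238 at 30 labels/s is 7874 s + 18 f = 2 h 11 min 14 s frame 18, i.e. 02:11:14;18.

02:11:14;18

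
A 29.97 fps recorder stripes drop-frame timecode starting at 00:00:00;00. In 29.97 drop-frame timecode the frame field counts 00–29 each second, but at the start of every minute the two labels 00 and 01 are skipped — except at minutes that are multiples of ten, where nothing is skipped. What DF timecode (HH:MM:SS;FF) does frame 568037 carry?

05:15:53;15

Each 10-minute DF block holds 10 × 60 × 30 − 9 × 2 = 17982 frames. 568037 ÷ 17982 → 31 full blocks, remainder 10595.
Within the partial block the first minute is 1800 frames and each further minute 1798, so 5 further minute boundaries passed. Total skipped labels = 18 × 31 + 2 × 5 = 568.
Non-drop label index = 568037 + 568 = 568605; at 30 labels/s that is 05:15:53:15, i.e. DF 05:15:53;15.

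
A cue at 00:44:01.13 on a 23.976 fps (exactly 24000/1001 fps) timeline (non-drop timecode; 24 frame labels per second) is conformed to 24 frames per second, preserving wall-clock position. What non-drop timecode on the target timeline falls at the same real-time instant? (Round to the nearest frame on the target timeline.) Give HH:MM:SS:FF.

00:44:04:04

Source frame index: (0×3600 + 44×60 + 1) × 24 + 13 = 63397.
Real time: 63397 / (24000/1001) = 63460397/24000 s.
Target frame: (63460397/24000) × (24) = 63460397/1000 ≈ 63460.397 → 63460.
At 24 labels/s: frame 63460 → 00:44:04:04.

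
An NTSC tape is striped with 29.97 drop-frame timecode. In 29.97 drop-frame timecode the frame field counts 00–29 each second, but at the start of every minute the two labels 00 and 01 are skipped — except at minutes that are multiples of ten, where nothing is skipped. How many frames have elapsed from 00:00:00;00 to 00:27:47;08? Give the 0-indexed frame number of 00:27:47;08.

49968

Complete 10-minute blocks: 2, each 17982 frames → 35964.
Remaining 7 whole minutes in the current block: 1800 + 6 × 1798 = 12588 frames.
Within the current minute: 47 × 30 + 8 − 2 = 1416 (labels ;00/;01 skipped at this minute). Total = 35964 + 12588 + 1416 = 49968.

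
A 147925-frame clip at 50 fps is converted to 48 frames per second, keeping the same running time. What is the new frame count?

142008 frames

Target frames = source frames × (target rate / source rate) = 147925 × (48)/(50) = 147925 × 24/25 = 142008.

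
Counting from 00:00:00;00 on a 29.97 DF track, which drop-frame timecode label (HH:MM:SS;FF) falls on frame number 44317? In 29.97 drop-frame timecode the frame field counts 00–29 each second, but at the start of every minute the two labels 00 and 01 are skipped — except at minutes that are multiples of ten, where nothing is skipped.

00:24:38;21

Ten DF minutes hold 17982 frames, so frame 44317 lies in block 2 (frames 35964–53945) with 8353 frames into that block.
The block's first minute is 1800 frames and the rest 1798 each; 8353 frames reaches minute 4, so 2 × 18 + 4 × 2 = 44 labels have been skipped so far.
Adding those back, label number 44317 + 44 = 44361 at 30 labels/s is 1478 s + 21 f = 0 h 24 min 38 s frame 21, i.e. 00:24:38;21.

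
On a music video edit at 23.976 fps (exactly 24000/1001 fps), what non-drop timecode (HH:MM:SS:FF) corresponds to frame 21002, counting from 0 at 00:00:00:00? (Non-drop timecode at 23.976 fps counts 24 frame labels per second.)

21002 ÷ 24 = 875 full seconds, remainder 2 frames.
875 s = 0 h 14 min 35 s.
Timecode: 00:14:35:02.

00:14:35:02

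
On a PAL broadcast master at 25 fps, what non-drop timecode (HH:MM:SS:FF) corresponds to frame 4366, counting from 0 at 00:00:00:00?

00:02:54:16

4366 ÷ 25 = 174 full seconds, remainder 16 frames.
174 s = 0 h 2 min 54 s.
Timecode: 00:02:54:16.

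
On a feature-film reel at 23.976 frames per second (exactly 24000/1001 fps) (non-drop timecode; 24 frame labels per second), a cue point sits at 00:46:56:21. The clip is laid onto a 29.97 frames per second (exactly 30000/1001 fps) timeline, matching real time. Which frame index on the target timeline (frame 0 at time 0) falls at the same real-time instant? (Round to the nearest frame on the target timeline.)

frame 84506

Source frame index: (0×3600 + 46×60 + 56) × 24 + 21 = 67605.
Real time: 67605 / (24000/1001) = 4511507/1600 s.
Target frame: (4511507/1600) × (30000/1001) = 338025/4 ≈ 84506.250 → 84506.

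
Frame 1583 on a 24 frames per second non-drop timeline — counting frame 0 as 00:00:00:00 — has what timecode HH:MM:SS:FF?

1583 ÷ 24 = 65 full seconds, remainder 23 frames.
65 s = 0 h 1 min 5 s.
Timecode: 00:01:05:23.

00:01:05:23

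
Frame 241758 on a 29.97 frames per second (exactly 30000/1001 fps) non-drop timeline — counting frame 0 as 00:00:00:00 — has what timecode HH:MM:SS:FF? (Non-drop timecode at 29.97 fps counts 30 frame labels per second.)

241758 ÷ 30 = 8058 full seconds, remainder 18 frames.
8058 s = 2 h 14 min 18 s.
Timecode: 02:14:18:18.

02:14:18:18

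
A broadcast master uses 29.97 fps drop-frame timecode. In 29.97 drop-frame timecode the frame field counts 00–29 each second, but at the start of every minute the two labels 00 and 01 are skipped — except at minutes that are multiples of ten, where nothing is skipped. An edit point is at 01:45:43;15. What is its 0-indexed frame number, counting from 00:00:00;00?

As if non-drop at 30 labels/s: (1 × 3600 + 45 × 60 + 43) × 30 + 15 = 190305.
Minute boundaries passed: 105; those not divisible by 10: 105 − 10 = 95; dropped labels = 2 × 95 = 190.
Actual frame index = 190305 − 190 = 190115.

190115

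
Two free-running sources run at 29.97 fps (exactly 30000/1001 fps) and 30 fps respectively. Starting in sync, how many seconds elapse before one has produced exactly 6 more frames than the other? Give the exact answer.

The gap grows by |30 − 30000/1001| = 30/1001 frames per second.
Time for a 6-frame gap: 6 ÷ (30/1001) = 200.2 s.

200.2 seconds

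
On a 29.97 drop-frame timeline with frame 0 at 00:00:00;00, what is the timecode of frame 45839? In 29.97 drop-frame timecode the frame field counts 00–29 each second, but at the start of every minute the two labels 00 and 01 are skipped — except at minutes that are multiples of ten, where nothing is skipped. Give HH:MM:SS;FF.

Each 10-minute DF block holds 10 × 60 × 30 − 9 × 2 = 17982 frames. 45839 ÷ 17982 → 2 full blocks, remainder 9875.
Within the partial block the first minute is 1800 frames and each further minute 1798, so 5 further minute boundaries passed. Total skipped labels = 18 × 2 + 2 × 5 = 46.
Non-drop label index = 45839 + 46 = 45885; at 30 labels/s that is 00:25:29:15, i.e. DF 00:25:29;15.

00:25:29;15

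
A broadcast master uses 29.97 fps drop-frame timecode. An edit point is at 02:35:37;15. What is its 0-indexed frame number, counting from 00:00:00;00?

279845

As if non-drop at 30 labels/s: (2 × 3600 + 35 × 60 + 37) × 30 + 15 = 280125.
Minute boundaries passed: 155; those not divisible by 10: 155 − 15 = 140; dropped labels = 2 × 140 = 280.
Actual frame index = 280125 − 280 = 279845.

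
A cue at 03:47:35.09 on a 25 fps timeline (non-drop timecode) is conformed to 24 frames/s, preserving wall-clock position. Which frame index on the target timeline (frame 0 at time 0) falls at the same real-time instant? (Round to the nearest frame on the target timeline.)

frame 327729

Source frame index: (3×3600 + 47×60 + 35) × 25 + 9 = 341384.
Real time: 341384 / (25) = 341384/25 s.
Target frame: (341384/25) × (24) = 8193216/25 ≈ 327728.640 → 327729.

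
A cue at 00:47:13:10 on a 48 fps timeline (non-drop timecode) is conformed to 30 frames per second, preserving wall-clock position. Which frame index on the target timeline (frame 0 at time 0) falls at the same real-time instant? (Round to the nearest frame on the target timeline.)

frame 84996

Source frame index: (0×3600 + 47×60 + 13) × 48 + 10 = 135994.
Real time: 135994 / (48) = 67997/24 s.
Target frame: (67997/24) × (30) = 339985/4 ≈ 84996.250 → 84996.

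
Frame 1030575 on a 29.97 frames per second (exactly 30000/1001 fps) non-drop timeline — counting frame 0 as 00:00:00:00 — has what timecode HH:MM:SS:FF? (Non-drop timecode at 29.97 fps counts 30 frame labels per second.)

09:32:32:15

1030575 ÷ 30 = 34352 full seconds, remainder 15 frames.
34352 s = 9 h 32 min 32 s.
Timecode: 09:32:32:15.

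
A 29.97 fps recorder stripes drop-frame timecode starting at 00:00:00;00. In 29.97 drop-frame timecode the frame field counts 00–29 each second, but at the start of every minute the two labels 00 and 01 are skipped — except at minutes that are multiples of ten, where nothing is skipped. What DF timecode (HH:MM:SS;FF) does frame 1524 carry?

Ten DF minutes hold 17982 frames, so frame 1524 lies in block 0 (frames 0–17981) with 1524 frames into that block.
The block's first minute is 1800 frames and the rest 1798 each; 1524 frames reaches minute 0, so 0 × 18 + 0 × 2 = 0 labels have been skipped so far.
Adding those back, label number 1524 + 0 = 1524 at 30 labels/s is 50 s + 24 f = 0 h 0 min 50 s frame 24, i.e. 00:00:50;24.

00:00:50;24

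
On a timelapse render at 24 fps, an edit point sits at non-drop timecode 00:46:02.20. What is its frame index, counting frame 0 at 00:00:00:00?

66308

Total seconds to the label: (0 × 3600 + 46 × 60 + 2) = 2762.
Frame index = 2762 × 24 + 20 = 66308.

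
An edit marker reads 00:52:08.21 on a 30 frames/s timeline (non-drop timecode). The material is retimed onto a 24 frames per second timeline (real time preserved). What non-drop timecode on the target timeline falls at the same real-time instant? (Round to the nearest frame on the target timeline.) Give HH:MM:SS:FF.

Source frame index: (0×3600 + 52×60 + 8) × 30 + 21 = 93861.
Real time: 93861 / (30) = 31287/10 s.
Target frame: (31287/10) × (24) = 375444/5 ≈ 75088.800 → 75089.
At 24 labels/s: frame 75089 → 00:52:08:17.

00:52:08:17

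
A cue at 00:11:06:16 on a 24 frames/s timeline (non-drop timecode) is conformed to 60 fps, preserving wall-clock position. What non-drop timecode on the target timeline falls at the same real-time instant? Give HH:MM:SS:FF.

Source frame index: (0×3600 + 11×60 + 6) × 24 + 16 = 16000.
Real time: 16000 / (24) = 2000/3 s.
Target frame: (2000/3) × (60) = 40000.
At 60 labels/s: frame 40000 → 00:11:06:40.

00:11:06:40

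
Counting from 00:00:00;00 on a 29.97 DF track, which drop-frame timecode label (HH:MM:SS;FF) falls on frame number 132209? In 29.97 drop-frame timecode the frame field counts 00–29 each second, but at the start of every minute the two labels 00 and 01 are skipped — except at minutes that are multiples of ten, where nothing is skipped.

01:13:31;11

Ten DF minutes hold 17982 frames, so frame 132209 lies in block 7 (frames 125874–143855) with 6335 frames into that block.
The block's first minute is 1800 frames and the rest 1798 each; 6335 frames reaches minute 3, so 7 × 18 + 3 × 2 = 132 labels have been skipped so far.
Adding those back, label number 132209 + 132 = 132341 at 30 labels/s is 4411 s + 11 f = 1 h 13 min 31 s frame 11, i.e. 01:13:31;11.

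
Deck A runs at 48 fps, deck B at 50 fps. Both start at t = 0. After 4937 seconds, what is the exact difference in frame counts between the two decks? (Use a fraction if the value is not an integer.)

9874 frames

A emits 48 × 4937 = 236976 frames; B emits 50 × 4937 = 246850.
Difference = 9874 frames; B is ahead of A.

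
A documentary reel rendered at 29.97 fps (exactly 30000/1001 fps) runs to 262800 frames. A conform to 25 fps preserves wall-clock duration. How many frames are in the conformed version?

Target frames = source frames × (target rate / source rate) = 262800 × (25)/(30000/1001) = 262800 × 1001/1200 = 219219.

219219 frames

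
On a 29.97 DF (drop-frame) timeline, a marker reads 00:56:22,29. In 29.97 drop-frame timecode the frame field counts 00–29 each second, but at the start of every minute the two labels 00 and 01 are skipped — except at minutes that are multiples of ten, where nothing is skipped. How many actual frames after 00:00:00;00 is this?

101387

As if non-drop at 30 labels/s: (0 × 3600 + 56 × 60 + 22) × 30 + 29 = 101489.
Minute boundaries passed: 56; those not divisible by 10: 56 − 5 = 51; dropped labels = 2 × 51 = 102.
Actual frame index = 101489 − 102 = 101387.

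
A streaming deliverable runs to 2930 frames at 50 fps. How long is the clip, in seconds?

Running time = 2930 / (50) = 58.6 s.

58.6 seconds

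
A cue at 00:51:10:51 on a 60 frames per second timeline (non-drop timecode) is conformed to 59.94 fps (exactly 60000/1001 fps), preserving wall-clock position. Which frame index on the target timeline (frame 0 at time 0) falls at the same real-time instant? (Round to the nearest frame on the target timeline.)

Source frame index: (0×3600 + 51×60 + 10) × 60 + 51 = 184251.
Real time: 184251 / (60) = 61417/20 s.
Target frame: (61417/20) × (60000/1001) = 184251000/1001 ≈ 184066.933 → 184067.

frame 184067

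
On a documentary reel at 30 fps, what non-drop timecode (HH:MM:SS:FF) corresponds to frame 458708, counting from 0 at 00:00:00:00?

04:14:50:08

458708 ÷ 30 = 15290 full seconds, remainder 8 frames.
15290 s = 4 h 14 min 50 s.
Timecode: 04:14:50:08.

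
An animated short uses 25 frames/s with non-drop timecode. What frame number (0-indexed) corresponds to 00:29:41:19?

Total seconds to the label: (0 × 3600 + 29 × 60 + 41) = 1781.
Frame index = 1781 × 25 + 19 = 44544.

44544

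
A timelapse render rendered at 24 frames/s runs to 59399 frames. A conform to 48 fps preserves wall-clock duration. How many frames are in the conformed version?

Target frames = source frames × (target rate / source rate) = 59399 × (48)/(24) = 59399 × 2 = 118798.

118798 frames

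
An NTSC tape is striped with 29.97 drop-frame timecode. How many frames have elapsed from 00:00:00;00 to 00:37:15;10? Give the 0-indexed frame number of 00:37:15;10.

As if non-drop at 30 labels/s: (0 × 3600 + 37 × 60 + 15) × 30 + 10 = 67060.
Minute boundaries passed: 37; those not divisible by 10: 37 − 3 = 34; dropped labels = 2 × 34 = 68.
Actual frame index = 67060 − 68 = 66992.

66992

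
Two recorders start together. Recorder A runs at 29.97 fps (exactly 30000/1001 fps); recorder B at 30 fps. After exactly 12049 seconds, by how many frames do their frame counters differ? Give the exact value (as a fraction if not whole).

361470/1001 frames

A emits 30000/1001 × 12049 = 361470000/1001 frames; B emits 30 × 12049 = 361470.
Difference = 361470/1001 frames (≈ 361.1089); B is ahead of A.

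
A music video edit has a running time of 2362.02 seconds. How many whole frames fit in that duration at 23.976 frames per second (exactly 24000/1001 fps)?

56631 frames

Frames = 2362.02 × 24000/1001 = 56688480/1001 ≈ 56631.8482.
Complete frames: 56631.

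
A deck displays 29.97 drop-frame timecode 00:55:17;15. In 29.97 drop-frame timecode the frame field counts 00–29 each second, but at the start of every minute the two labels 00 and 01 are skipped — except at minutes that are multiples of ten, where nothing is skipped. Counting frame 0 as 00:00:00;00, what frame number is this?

As if non-drop at 30 labels/s: (0 × 3600 + 55 × 60 + 17) × 30 + 15 = 99525.
Minute boundaries passed: 55; those not divisible by 10: 55 − 5 = 50; dropped labels = 2 × 50 = 100.
Actual frame index = 99525 − 100 = 99425.

99425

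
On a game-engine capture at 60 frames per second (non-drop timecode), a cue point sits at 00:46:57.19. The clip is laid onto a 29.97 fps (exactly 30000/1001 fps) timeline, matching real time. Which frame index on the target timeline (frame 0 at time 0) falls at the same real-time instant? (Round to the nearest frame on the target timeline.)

Source frame index: (0×3600 + 46×60 + 57) × 60 + 19 = 169039.
Real time: 169039 / (60) = 169039/60 s.
Target frame: (169039/60) × (30000/1001) = 6501500/77 ≈ 84435.065 → 84435.

frame 84435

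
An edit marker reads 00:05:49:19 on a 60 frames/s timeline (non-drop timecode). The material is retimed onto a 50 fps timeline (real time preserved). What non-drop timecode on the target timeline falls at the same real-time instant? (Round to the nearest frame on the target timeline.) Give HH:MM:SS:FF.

Source frame index: (0×3600 + 5×60 + 49) × 60 + 19 = 20959.
Real time: 20959 / (60) = 20959/60 s.
Target frame: (20959/60) × (50) = 104795/6 ≈ 17465.833 → 17466.
At 50 labels/s: frame 17466 → 00:05:49:16.

00:05:49:16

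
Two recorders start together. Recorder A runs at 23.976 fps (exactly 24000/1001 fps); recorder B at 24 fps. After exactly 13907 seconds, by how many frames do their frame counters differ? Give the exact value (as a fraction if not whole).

333768/1001 frames

A emits 24000/1001 × 13907 = 333768000/1001 frames; B emits 24 × 13907 = 333768.
Difference = 333768/1001 frames (≈ 333.4346); B is ahead of A.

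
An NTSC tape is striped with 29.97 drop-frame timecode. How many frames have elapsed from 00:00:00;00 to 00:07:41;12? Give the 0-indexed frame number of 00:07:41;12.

13828

Complete 10-minute blocks: 0, each 17982 frames → 0.
Remaining 7 whole minutes in the current block: 1800 + 6 × 1798 = 12588 frames.
Within the current minute: 41 × 30 + 12 − 2 = 1240 (labels ;00/;01 skipped at this minute). Total = 0 + 12588 + 1240 = 13828.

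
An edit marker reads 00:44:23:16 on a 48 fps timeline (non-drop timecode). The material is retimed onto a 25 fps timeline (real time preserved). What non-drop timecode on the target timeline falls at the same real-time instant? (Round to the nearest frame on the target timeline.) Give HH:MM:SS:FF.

Source frame index: (0×3600 + 44×60 + 23) × 48 + 16 = 127840.
Real time: 127840 / (48) = 7990/3 s.
Target frame: (7990/3) × (25) = 199750/3 ≈ 66583.333 → 66583.
At 25 labels/s: frame 66583 → 00:44:23:08.

00:44:23:08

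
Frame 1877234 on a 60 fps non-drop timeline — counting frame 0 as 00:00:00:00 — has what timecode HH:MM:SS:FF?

1877234 ÷ 60 = 31287 full seconds, remainder 14 frames.
31287 s = 8 h 41 min 27 s.
Timecode: 08:41:27:14.

08:41:27:14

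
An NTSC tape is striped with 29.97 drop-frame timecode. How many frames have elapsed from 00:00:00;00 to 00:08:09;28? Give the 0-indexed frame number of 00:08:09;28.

14682

Complete 10-minute blocks: 0, each 17982 frames → 0.
Remaining 8 whole minutes in the current block: 1800 + 7 × 1798 = 14386 frames.
Within the current minute: 9 × 30 + 28 − 2 = 296 (labels ;00/;01 skipped at this minute). Total = 0 + 14386 + 296 = 14682.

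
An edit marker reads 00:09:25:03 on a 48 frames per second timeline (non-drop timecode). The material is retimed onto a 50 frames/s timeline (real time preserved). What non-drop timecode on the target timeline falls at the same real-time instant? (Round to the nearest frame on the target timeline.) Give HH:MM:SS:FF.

00:09:25:03

Source frame index: (0×3600 + 9×60 + 25) × 48 + 3 = 27123.
Real time: 27123 / (48) = 9041/16 s.
Target frame: (9041/16) × (50) = 226025/8 ≈ 28253.125 → 28253.
At 50 labels/s: frame 28253 → 00:09:25:03.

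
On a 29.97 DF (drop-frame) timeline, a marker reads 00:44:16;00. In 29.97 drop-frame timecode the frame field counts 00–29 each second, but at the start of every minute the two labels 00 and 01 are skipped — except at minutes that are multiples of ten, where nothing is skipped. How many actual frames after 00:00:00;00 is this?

As if non-drop at 30 labels/s: (0 × 3600 + 44 × 60 + 16) × 30 + 0 = 79680.
Minute boundaries passed: 44; those not divisible by 10: 44 − 4 = 40; dropped labels = 2 × 40 = 80.
Actual frame index = 79680 − 80 = 79600.

79600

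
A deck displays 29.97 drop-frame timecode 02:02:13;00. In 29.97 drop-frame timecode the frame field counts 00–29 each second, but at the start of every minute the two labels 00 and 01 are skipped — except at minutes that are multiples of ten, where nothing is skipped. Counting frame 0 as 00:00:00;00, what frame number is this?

Complete 10-minute blocks: 12, each 17982 frames → 215784.
Remaining 2 whole minutes in the current block: 1800 + 1 × 1798 = 3598 frames.
Within the current minute: 13 × 30 + 0 − 2 = 388 (labels ;00/;01 skipped at this minute). Total = 215784 + 3598 + 388 = 219770.

219770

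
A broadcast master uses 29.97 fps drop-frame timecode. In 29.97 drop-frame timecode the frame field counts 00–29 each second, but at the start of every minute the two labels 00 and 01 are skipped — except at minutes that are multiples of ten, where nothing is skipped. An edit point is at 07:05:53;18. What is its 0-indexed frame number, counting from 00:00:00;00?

765842

Complete 10-minute blocks: 42, each 17982 frames → 755244.
Remaining 5 whole minutes in the current block: 1800 + 4 × 1798 = 8992 frames.
Within the current minute: 53 × 30 + 18 − 2 = 1606 (labels ;00/;01 skipped at this minute). Total = 755244 + 8992 + 1606 = 765842.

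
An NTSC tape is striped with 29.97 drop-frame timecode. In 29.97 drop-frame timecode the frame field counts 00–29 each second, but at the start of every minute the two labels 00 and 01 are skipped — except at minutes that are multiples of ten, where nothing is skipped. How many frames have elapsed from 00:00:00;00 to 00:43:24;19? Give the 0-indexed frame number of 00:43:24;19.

78061

As if non-drop at 30 labels/s: (0 × 3600 + 43 × 60 + 24) × 30 + 19 = 78139.
Minute boundaries passed: 43; those not divisible by 10: 43 − 4 = 39; dropped labels = 2 × 39 = 78.
Actual frame index = 78139 − 78 = 78061.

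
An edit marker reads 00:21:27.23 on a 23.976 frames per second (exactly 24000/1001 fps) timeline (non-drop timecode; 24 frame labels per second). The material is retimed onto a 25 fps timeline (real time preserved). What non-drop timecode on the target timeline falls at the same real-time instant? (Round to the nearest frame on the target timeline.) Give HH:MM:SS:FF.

00:21:29:06

Source frame index: (0×3600 + 21×60 + 27) × 24 + 23 = 30911.
Real time: 30911 / (24000/1001) = 30941911/24000 s.
Target frame: (30941911/24000) × (25) = 30941911/960 ≈ 32231.157 → 32231.
At 25 labels/s: frame 32231 → 00:21:29:06.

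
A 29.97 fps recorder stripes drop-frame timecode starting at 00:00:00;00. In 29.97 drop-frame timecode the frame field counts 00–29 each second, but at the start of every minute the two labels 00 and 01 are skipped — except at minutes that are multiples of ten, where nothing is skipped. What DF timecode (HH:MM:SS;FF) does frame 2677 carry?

Ten DF minutes hold 17982 frames, so frame 2677 lies in block 0 (frames 0–17981) with 2677 frames into that block.
The block's first minute is 1800 frames and the rest 1798 each; 2677 frames reaches minute 1, so 0 × 18 + 1 × 2 = 2 labels have been skipped so far.
Adding those back, label number 2677 + 2 = 2679 at 30 labels/s is 89 s + 9 f = 0 h 1 min 29 s frame 9, i.e. 00:01:29;09.

00:01:29;09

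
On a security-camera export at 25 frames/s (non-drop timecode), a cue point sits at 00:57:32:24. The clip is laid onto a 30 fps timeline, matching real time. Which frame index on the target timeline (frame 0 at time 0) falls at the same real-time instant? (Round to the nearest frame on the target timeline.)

frame 103589

Source frame index: (0×3600 + 57×60 + 32) × 25 + 24 = 86324.
Real time: 86324 / (25) = 86324/25 s.
Target frame: (86324/25) × (30) = 517944/5 ≈ 103588.800 → 103589.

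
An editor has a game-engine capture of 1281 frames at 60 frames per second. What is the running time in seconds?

Running time = 1281 / (60) = 21.35 s.

21.35 seconds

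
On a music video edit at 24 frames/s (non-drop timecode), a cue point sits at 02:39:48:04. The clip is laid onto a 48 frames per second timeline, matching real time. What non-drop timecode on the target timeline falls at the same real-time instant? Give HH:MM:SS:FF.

Source frame index: (2×3600 + 39×60 + 48) × 24 + 4 = 230116.
Real time: 230116 / (24) = 57529/6 s.
Target frame: (57529/6) × (48) = 460232.
At 48 labels/s: frame 460232 → 02:39:48:08.

02:39:48:08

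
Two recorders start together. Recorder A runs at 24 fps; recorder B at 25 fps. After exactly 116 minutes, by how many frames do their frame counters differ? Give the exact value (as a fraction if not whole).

6960 frames

116 min = 6960 s.
A emits 24 × 6960 = 167040 frames; B emits 25 × 6960 = 174000.
Difference = 6960 frames; B is ahead of A.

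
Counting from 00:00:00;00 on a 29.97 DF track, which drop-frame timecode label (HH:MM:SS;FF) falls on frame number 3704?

00:02:03;18

Each 10-minute DF block holds 10 × 60 × 30 − 9 × 2 = 17982 frames. 3704 ÷ 17982 → 0 full blocks, remainder 3704.
Within the partial block the first minute is 1800 frames and each further minute 1798, so 2 further minute boundaries passed. Total skipped labels = 18 × 0 + 2 × 2 = 4.
Non-drop label index = 3704 + 4 = 3708; at 30 labels/s that is 00:02:03:18, i.e. DF 00:02:03;18.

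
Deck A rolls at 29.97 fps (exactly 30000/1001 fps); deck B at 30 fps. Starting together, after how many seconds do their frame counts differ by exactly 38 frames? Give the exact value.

The gap grows by |30 − 30000/1001| = 30/1001 frames per second.
Time for a 38-frame gap: 38 ÷ (30/1001) = 19019/15 s.

19019/15 seconds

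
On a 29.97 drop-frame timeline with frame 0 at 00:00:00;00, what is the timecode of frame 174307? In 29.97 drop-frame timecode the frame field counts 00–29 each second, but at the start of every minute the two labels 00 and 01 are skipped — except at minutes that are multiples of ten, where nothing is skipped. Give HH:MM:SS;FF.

Each 10-minute DF block holds 10 × 60 × 30 − 9 × 2 = 17982 frames. 174307 ÷ 17982 → 9 full blocks, remainder 12469.
Within the partial block the first minute is 1800 frames and each further minute 1798, so 6 further minute boundaries passed. Total skipped labels = 18 × 9 + 2 × 6 = 174.
Non-drop label index = 174307 + 174 = 174481; at 30 labels/s that is 01:36:56:01, i.e. DF 01:36:56;01.

01:36:56;01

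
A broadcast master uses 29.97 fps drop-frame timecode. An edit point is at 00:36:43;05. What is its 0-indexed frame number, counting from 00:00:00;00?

As if non-drop at 30 labels/s: (0 × 3600 + 36 × 60 + 43) × 30 + 5 = 66095.
Minute boundaries passed: 36; those not divisible by 10: 36 − 3 = 33; dropped labels = 2 × 33 = 66.
Actual frame index = 66095 − 66 = 66029.

66029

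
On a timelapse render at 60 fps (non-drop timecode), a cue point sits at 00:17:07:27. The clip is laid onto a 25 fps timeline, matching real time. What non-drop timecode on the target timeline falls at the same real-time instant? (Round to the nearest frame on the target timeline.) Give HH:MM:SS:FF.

00:17:07:11

Source frame index: (0×3600 + 17×60 + 7) × 60 + 27 = 61647.
Real time: 61647 / (60) = 20549/20 s.
Target frame: (20549/20) × (25) = 102745/4 ≈ 25686.250 → 25686.
At 25 labels/s: frame 25686 → 00:17:07:11.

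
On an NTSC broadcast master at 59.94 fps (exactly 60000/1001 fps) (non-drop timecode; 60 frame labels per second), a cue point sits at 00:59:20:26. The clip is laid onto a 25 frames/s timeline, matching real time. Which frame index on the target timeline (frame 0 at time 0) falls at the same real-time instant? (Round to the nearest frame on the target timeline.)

Source frame index: (0×3600 + 59×60 + 20) × 60 + 26 = 213626.
Real time: 213626 / (60000/1001) = 106919813/30000 s.
Target frame: (106919813/30000) × (25) = 106919813/1200 ≈ 89099.844 → 89100.

frame 89100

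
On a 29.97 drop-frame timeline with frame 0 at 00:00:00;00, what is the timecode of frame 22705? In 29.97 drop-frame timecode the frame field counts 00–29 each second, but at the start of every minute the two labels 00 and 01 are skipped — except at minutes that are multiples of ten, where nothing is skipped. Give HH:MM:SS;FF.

Each 10-minute DF block holds 10 × 60 × 30 − 9 × 2 = 17982 frames. 22705 ÷ 17982 → 1 full block, remainder 4723.
Within the partial block the first minute is 1800 frames and each further minute 1798, so 2 further minute boundaries passed. Total skipped labels = 18 × 1 + 2 × 2 = 22.
Non-drop label index = 22705 + 22 = 22727; at 30 labels/s that is 00:12:37:17, i.e. DF 00:12:37;17.

00:12:37;17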